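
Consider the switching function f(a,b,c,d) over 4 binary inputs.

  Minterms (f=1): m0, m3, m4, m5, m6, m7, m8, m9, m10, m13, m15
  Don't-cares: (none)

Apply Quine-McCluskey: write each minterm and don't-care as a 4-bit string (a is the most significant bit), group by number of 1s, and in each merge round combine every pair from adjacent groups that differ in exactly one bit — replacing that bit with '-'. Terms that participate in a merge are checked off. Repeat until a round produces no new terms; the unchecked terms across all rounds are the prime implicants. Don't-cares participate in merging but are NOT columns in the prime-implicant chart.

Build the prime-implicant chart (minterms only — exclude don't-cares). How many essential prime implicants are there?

4

[col 0] 0000*, 0011*, 0100*, 0101*, 0110*, 0111*, 1000*, 1001*, 1010*, 1101*, 1111*
[col 1] -000, -101*, -111*, 0-00, 0-11, 01-0*, 01-1*, 010-*, 011-*, 1-01, 10-0, 100-, 11-1*
[col 2] -1-1, 01--
Prime implicants: -000, -1-1, 0-00, 0-11, 01--, 1-01, 10-0, 100-
PI chart (minterm → PIs covering it):
  0 | -000,0-00
  3 | 0-11  (sole → essential)
  4 | 0-00,01--
  5 | -1-1,01--
  6 | 01--  (sole → essential)
  7 | -1-1,0-11,01--
  8 | -000,10-0,100-
  9 | 1-01,100-
  10 | 10-0  (sole → essential)
  13 | -1-1,1-01
  15 | -1-1  (sole → essential)
Essential prime implicants: -1-1, 0-11, 01--, 10-0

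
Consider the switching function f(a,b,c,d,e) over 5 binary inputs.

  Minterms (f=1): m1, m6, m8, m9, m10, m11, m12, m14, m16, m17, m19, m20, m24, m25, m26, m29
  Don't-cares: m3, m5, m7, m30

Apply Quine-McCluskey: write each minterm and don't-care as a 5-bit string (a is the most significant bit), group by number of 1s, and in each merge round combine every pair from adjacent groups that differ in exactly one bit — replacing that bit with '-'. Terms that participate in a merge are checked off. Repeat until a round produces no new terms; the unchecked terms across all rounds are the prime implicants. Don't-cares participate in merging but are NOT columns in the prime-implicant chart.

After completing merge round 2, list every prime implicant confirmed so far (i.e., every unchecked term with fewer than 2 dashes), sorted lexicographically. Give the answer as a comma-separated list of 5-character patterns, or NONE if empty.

size-2^0 implicants → 00001(✓)  00011(✓)  00101(✓)  00110(✓)  00111(✓)  01000(✓)  01001(✓)  01010(✓)  01011(✓)  01100(✓)  01110(✓)  10000(✓)  10001(✓)  10011(✓)  10100(✓)  11000(✓)  11001(✓)  11010(✓)  11101(✓)  11110(✓)
size-2^1 implicants → -0001(✓)  -0011(✓)  -1000(✓)  -1001(✓)  -1010(✓)  -1110(✓)  0-001(✓)  0-011(✓)  0-110  00-01(✓)  00-11(✓)  000-1(✓)  001-1(✓)  0011-  01-00(✓)  01-10(✓)  010-0(✓)  010-1(✓)  0100-(✓)  0101-(✓)  011-0(✓)  1-000(✓)  1-001(✓)  10-00  100-1(✓)  1000-(✓)  11-01  11-10(✓)  110-0(✓)  1100-(✓)
size-2^2 implicants → --001  -00-1  -1-10  -10-0  -100-  0-0-1  00--1  01--0  010--  1-00-
Unchecked terms (primes): --001, -00-1, -1-10, -10-0, -100-, 0-0-1, 0-110, 00--1, 0011-, 01--0, 010--, 1-00-, 10-00, 11-01

0-110, 0011-, 10-00, 11-01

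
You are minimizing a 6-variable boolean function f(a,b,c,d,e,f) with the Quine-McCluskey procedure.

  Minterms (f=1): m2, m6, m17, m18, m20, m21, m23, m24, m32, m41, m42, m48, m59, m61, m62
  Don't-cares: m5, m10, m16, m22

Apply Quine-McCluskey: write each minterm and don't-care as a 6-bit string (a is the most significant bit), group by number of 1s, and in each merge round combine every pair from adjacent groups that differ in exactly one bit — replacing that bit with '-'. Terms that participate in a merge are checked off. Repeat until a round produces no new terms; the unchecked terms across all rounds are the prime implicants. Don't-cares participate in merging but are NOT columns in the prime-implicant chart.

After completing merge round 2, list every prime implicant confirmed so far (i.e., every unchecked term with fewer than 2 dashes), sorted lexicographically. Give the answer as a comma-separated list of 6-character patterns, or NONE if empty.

[col 0] 000010*, 000101*, 000110*, 001010*, 010000*, 010001*, 010010*, 010100*, 010101*, 010110*, 010111*, 011000*, 100000*, 101001, 101010*, 110000*, 111011, 111101, 111110
[col 1] -01010, -10000, 0-0010*, 0-0101, 0-0110*, 00-010, 000-10*, 01-000, 010-00*, 010-01*, 010-10*, 0100-0*, 01000-*, 0101-0*, 0101-1*, 01010-*, 01011-*, 1-0000
[col 2] 0-0-10, 010--0, 010-0-, 0101--
Prime implicants: -01010, -10000, 0-0-10, 0-0101, 00-010, 01-000, 010--0, 010-0-, 0101--, 1-0000, 101001, 111011, 111101, 111110

-01010, -10000, 0-0101, 00-010, 01-000, 1-0000, 101001, 111011, 111101, 111110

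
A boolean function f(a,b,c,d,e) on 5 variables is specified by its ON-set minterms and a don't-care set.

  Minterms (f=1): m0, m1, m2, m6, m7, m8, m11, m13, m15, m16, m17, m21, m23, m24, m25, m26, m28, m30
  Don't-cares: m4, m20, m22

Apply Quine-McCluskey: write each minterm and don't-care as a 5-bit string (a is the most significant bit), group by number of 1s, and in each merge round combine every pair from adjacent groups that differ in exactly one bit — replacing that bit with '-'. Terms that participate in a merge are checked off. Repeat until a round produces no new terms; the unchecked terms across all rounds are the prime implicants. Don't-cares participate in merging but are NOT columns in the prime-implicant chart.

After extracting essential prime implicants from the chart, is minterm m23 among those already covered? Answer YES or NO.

NO

size-2^0 implicants → 00000(✓)  00001(✓)  00010(✓)  00100(✓)  00110(✓)  00111(✓)  01000(✓)  01011(✓)  01101(✓)  01111(✓)  10000(✓)  10001(✓)  10100(✓)  10101(✓)  10110(✓)  10111(✓)  11000(✓)  11001(✓)  11010(✓)  11100(✓)  11110(✓)
size-2^1 implicants → -0000(✓)  -0001(✓)  -0100(✓)  -0110(✓)  -0111(✓)  -1000(✓)  0-000(✓)  0-111  00-00(✓)  00-10(✓)  000-0(✓)  0000-(✓)  001-0(✓)  0011-(✓)  01-11  011-1  1-000(✓)  1-001(✓)  1-100(✓)  1-110(✓)  10-00(✓)  10-01(✓)  1000-(✓)  101-0(✓)  101-1(✓)  1010-(✓)  1011-(✓)  11-00(✓)  11-10(✓)  110-0(✓)  1100-(✓)  111-0(✓)
size-2^2 implicants → --000  -0-00  -000-  -01-0  -011-  00--0  1--00  1-00-  1-1-0  10-0-  101--  11--0
Unchecked terms (primes): --000, -0-00, -000-, -01-0, -011-, 0-111, 00--0, 01-11, 011-1, 1--00, 1-00-, 1-1-0, 10-0-, 101--, 11--0
Minterm coverage:
  m0 ⊆ --000,-0-00,-000-,00--0
  m1 ⊆ -000- [E]
  m2 ⊆ 00--0 [E]
  m6 ⊆ -01-0,-011-,00--0
  m7 ⊆ -011-,0-111
  m8 ⊆ --000 [E]
  m11 ⊆ 01-11 [E]
  m13 ⊆ 011-1 [E]
  m15 ⊆ 0-111,01-11,011-1
  m16 ⊆ --000,-0-00,-000-,1--00,1-00-,10-0-
  m17 ⊆ -000-,1-00-,10-0-
  m21 ⊆ 10-0-,101--
  m23 ⊆ -011-,101--
  m24 ⊆ --000,1--00,1-00-,11--0
  m25 ⊆ 1-00- [E]
  m26 ⊆ 11--0 [E]
  m28 ⊆ 1--00,1-1-0,11--0
  m30 ⊆ 1-1-0,11--0
E = {--000, -000-, 00--0, 01-11, 011-1, 1-00-, 11--0}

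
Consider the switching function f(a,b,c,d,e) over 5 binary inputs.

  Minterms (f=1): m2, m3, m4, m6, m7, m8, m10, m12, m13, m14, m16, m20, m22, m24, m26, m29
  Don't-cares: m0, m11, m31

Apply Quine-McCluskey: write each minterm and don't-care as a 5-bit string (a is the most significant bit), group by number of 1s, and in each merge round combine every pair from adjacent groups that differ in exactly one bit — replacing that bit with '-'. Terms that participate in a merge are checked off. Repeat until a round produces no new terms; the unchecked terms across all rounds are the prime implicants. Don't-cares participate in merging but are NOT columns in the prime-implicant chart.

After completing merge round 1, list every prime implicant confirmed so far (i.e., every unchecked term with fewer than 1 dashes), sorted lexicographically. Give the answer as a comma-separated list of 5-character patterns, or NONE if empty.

Round 0: 00000✓ 00010✓ 00011✓ 00100✓ 00110✓ 00111✓ 01000✓ 01010✓ 01011✓ 01100✓ 01101✓ 01110✓ 10000✓ 10100✓ 10110✓ 11000✓ 11010✓ 11101✓ 11111✓
Round 1: -0000✓ -0100✓ -0110✓ -1000✓ -1010✓ -1101 0-000✓ 0-010✓ 0-011✓ 0-100✓ 0-110✓ 00-00✓ 00-10✓ 00-11✓ 000-0✓ 0001-✓ 001-0✓ 0011-✓ 01-00✓ 01-10✓ 010-0✓ 0101-✓ 011-0✓ 0110- 1-000✓ 10-00✓ 101-0✓ 110-0✓ 111-1
Round 2: --000 -0-00 -01-0 -10-0 0--00✓ 0--10✓ 0-0-0✓ 0-01- 0-1-0✓ 00--0✓ 00-1- 01--0✓
Round 3: 0---0
PIs = {--000, -0-00, -01-0, -10-0, -1101, 0---0, 0-01-, 00-1-, 0110-, 111-1}

NONE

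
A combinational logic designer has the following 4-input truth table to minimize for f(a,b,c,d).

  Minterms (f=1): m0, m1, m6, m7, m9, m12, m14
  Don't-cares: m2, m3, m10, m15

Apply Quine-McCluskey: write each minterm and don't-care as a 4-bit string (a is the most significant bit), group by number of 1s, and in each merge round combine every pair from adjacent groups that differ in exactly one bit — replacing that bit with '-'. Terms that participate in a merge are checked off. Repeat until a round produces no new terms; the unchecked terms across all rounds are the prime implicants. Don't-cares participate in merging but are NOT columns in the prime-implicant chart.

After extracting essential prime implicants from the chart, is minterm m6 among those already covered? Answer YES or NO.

NO

size-2^0 implicants → 0000(✓)  0001(✓)  0010(✓)  0011(✓)  0110(✓)  0111(✓)  1001(✓)  1010(✓)  1100(✓)  1110(✓)  1111(✓)
size-2^1 implicants → -001  -010(✓)  -110(✓)  -111(✓)  0-10(✓)  0-11(✓)  00-0(✓)  00-1(✓)  000-(✓)  001-(✓)  011-(✓)  1-10(✓)  11-0  111-(✓)
size-2^2 implicants → --10  -11-  0-1-  00--
Unchecked terms (primes): --10, -001, -11-, 0-1-, 00--, 11-0
Minterm coverage:
  m0 ⊆ 00-- [E]
  m1 ⊆ -001,00--
  m6 ⊆ --10,-11-,0-1-
  m7 ⊆ -11-,0-1-
  m9 ⊆ -001 [E]
  m12 ⊆ 11-0 [E]
  m14 ⊆ --10,-11-,11-0
E = {-001, 00--, 11-0}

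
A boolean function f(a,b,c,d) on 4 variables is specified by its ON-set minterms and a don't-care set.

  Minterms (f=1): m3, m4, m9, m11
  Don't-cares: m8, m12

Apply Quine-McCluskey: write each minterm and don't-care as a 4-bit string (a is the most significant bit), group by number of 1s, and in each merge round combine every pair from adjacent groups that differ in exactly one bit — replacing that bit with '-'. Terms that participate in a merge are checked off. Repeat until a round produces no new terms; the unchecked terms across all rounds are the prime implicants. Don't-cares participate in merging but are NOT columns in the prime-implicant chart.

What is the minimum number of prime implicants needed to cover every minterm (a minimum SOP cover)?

3

Round 0: 0011✓ 0100✓ 1000✓ 1001✓ 1011✓ 1100✓
Round 1: -011 -100 1-00 10-1 100-
PIs = {-011, -100, 1-00, 10-1, 100-}
Coverage chart:
  m3: -011 ←essential
  m4: -100 ←essential
  m9: 10-1,100-
  m11: -011,10-1
Essential: -011, -100
Petrick residual → 10-1
Min cover (3 terms): b'cd + bc'd' + ab'd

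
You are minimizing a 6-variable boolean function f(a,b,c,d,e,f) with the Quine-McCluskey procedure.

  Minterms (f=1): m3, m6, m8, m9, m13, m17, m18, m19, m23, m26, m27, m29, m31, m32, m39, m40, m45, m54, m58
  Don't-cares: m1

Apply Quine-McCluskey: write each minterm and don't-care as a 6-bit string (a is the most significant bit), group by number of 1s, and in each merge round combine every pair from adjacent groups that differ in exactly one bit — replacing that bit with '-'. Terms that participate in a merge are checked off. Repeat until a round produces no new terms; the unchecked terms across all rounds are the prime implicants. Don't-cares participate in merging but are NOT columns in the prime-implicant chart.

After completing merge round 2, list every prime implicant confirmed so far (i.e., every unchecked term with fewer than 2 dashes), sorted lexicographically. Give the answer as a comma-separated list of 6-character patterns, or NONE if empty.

-01000, -01101, -11010, 0-1101, 00-001, 000110, 001-01, 00100-, 0111-1, 10-000, 100111, 110110

size-2^0 implicants → 000001(✓)  000011(✓)  000110  001000(✓)  001001(✓)  001101(✓)  010001(✓)  010010(✓)  010011(✓)  010111(✓)  011010(✓)  011011(✓)  011101(✓)  011111(✓)  100000(✓)  100111  101000(✓)  101101(✓)  110110  111010(✓)
size-2^1 implicants → -01000  -01101  -11010  0-0001(✓)  0-0011(✓)  0-1101  00-001  0000-1(✓)  001-01  00100-  01-010(✓)  01-011(✓)  01-111(✓)  010-11(✓)  0100-1(✓)  01001-(✓)  011-11(✓)  01101-(✓)  0111-1  10-000
size-2^2 implicants → 0-00-1  01--11  01-01-
Unchecked terms (primes): -01000, -01101, -11010, 0-00-1, 0-1101, 00-001, 000110, 001-01, 00100-, 01--11, 01-01-, 0111-1, 10-000, 100111, 110110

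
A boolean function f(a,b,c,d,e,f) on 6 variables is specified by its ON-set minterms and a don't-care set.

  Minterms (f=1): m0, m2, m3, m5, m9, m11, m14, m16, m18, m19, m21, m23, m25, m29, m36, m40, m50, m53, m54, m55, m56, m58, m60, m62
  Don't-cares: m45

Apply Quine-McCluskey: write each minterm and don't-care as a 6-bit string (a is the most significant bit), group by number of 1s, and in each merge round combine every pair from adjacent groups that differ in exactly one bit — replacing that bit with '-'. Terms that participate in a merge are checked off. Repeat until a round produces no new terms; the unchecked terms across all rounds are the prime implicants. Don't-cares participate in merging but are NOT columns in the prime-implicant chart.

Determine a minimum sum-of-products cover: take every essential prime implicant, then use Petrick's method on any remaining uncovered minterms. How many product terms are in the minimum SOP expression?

[col 0] 000000*, 000010*, 000011*, 000101*, 001001*, 001011*, 001110, 010000*, 010010*, 010011*, 010101*, 010111*, 011001*, 011101*, 100100, 101000*, 101101, 110010*, 110101*, 110110*, 110111*, 111000*, 111010*, 111100*, 111110*
[col 1] -10010, -10101*, -10111*, 0-0000*, 0-0010*, 0-0011*, 0-0101, 0-1001, 00-011, 0000-0*, 00001-*, 0010-1, 01-101, 010-11, 0100-0*, 01001-*, 0101-1*, 011-01, 1-1000, 11-010*, 11-110*, 110-10*, 1101-1*, 11011-, 111-00*, 111-10*, 1110-0*, 1111-0*
[col 2] -101-1, 0-00-0, 0-001-, 11--10, 111--0
Prime implicants: -10010, -101-1, 0-00-0, 0-001-, 0-0101, 0-1001, 00-011, 0010-1, 001110, 01-101, 010-11, 011-01, 1-1000, 100100, 101101, 11--10, 11011-, 111--0
PI chart (minterm → PIs covering it):
  0 | 0-00-0  (sole → essential)
  2 | 0-00-0,0-001-
  3 | 0-001-,00-011
  5 | 0-0101  (sole → essential)
  9 | 0-1001,0010-1
  11 | 00-011,0010-1
  14 | 001110  (sole → essential)
  16 | 0-00-0  (sole → essential)
  18 | -10010,0-00-0,0-001-
  19 | 0-001-,010-11
  21 | -101-1,0-0101,01-101
  23 | -101-1,010-11
  25 | 0-1001,011-01
  29 | 01-101,011-01
  36 | 100100  (sole → essential)
  40 | 1-1000  (sole → essential)
  50 | -10010,11--10
  53 | -101-1  (sole → essential)
  54 | 11--10,11011-
  55 | -101-1,11011-
  56 | 1-1000,111--0
  58 | 11--10,111--0
  60 | 111--0  (sole → essential)
  62 | 11--10,111--0
Essential prime implicants: -101-1, 0-00-0, 0-0101, 001110, 1-1000, 100100, 111--0
Petrick residual → 0-001-, 0010-1, 011-01, 11--10
Minimum SOP uses 11 PIs: bc'df + a'c'd'f' + a'c'd'e + a'c'de'f + a'b'cd'f + a'b'cdef' + a'bce'f + acd'e'f' + ab'c'de'f' + abef' + abcf'

11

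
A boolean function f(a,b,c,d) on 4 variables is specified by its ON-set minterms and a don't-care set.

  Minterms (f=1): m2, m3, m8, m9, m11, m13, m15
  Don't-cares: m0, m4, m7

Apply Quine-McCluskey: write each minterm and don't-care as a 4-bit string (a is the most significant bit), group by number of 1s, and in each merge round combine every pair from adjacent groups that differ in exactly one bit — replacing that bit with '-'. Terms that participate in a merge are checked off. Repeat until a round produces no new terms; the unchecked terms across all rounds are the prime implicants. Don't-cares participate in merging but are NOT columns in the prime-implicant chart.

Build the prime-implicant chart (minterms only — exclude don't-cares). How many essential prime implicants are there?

1

Round 0: 0000✓ 0010✓ 0011✓ 0100✓ 0111✓ 1000✓ 1001✓ 1011✓ 1101✓ 1111✓
Round 1: -000 -011✓ -111✓ 0-00 0-11✓ 00-0 001- 1-01✓ 1-11✓ 10-1✓ 100- 11-1✓
Round 2: --11 1--1
PIs = {--11, -000, 0-00, 00-0, 001-, 1--1, 100-}
Coverage chart:
  m2: 00-0,001-
  m3: --11,001-
  m8: -000,100-
  m9: 1--1,100-
  m11: --11,1--1
  m13: 1--1 ←essential
  m15: --11,1--1
Essential: 1--1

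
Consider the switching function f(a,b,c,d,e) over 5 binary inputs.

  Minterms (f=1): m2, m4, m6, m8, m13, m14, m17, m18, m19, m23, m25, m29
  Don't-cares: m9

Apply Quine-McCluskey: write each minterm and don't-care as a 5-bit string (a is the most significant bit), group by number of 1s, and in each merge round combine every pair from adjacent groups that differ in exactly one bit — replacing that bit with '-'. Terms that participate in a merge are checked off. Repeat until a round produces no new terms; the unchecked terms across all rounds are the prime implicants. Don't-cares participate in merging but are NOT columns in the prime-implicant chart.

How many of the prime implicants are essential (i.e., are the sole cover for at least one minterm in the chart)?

5

size-2^0 implicants → 00010(✓)  00100(✓)  00110(✓)  01000(✓)  01001(✓)  01101(✓)  01110(✓)  10001(✓)  10010(✓)  10011(✓)  10111(✓)  11001(✓)  11101(✓)
size-2^1 implicants → -0010  -1001(✓)  -1101(✓)  0-110  00-10  001-0  01-01(✓)  0100-  1-001  10-11  100-1  1001-  11-01(✓)
size-2^2 implicants → -1-01
Unchecked terms (primes): -0010, -1-01, 0-110, 00-10, 001-0, 0100-, 1-001, 10-11, 100-1, 1001-
Minterm coverage:
  m2 ⊆ -0010,00-10
  m4 ⊆ 001-0 [E]
  m6 ⊆ 0-110,00-10,001-0
  m8 ⊆ 0100- [E]
  m13 ⊆ -1-01 [E]
  m14 ⊆ 0-110 [E]
  m17 ⊆ 1-001,100-1
  m18 ⊆ -0010,1001-
  m19 ⊆ 10-11,100-1,1001-
  m23 ⊆ 10-11 [E]
  m25 ⊆ -1-01,1-001
  m29 ⊆ -1-01 [E]
E = {-1-01, 0-110, 001-0, 0100-, 10-11}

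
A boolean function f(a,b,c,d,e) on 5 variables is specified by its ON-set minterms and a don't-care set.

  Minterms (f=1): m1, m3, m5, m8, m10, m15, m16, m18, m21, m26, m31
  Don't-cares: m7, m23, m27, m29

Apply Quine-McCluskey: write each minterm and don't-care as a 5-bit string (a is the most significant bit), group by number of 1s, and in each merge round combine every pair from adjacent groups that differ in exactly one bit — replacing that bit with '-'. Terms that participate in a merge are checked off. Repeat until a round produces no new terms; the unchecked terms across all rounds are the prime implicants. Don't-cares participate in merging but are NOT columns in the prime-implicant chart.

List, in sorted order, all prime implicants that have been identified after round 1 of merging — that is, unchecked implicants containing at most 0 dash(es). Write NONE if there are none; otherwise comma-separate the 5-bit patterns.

NONE

Round 0: 00001✓ 00011✓ 00101✓ 00111✓ 01000✓ 01010✓ 01111✓ 10000✓ 10010✓ 10101✓ 10111✓ 11010✓ 11011✓ 11101✓ 11111✓
Round 1: -0101✓ -0111✓ -1010 -1111✓ 0-111✓ 00-01✓ 00-11✓ 000-1✓ 001-1✓ 010-0 1-010 1-101✓ 1-111✓ 100-0 101-1✓ 11-11 1101- 111-1✓
Round 2: --111 -01-1 00--1 1-1-1
PIs = {--111, -01-1, -1010, 00--1, 010-0, 1-010, 1-1-1, 100-0, 11-11, 1101-}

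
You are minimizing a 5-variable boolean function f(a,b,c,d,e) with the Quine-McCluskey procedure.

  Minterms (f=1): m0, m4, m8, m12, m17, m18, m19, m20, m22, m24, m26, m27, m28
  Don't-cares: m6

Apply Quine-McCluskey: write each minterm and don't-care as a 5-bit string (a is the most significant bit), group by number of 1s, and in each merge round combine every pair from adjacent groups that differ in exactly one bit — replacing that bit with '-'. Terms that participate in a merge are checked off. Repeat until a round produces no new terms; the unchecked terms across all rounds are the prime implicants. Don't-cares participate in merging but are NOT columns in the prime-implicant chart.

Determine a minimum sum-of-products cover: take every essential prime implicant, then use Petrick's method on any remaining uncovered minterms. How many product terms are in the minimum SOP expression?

[col 0] 00000*, 00100*, 00110*, 01000*, 01100*, 10001*, 10010*, 10011*, 10100*, 10110*, 11000*, 11010*, 11011*, 11100*
[col 1] -0100*, -0110*, -1000*, -1100*, 0-000*, 0-100*, 00-00*, 001-0*, 01-00*, 1-010*, 1-011*, 1-100*, 10-10, 100-1, 1001-*, 101-0*, 11-00*, 110-0, 1101-*
[col 2] --100, -01-0, -1-00, 0--00, 1-01-
Prime implicants: --100, -01-0, -1-00, 0--00, 1-01-, 10-10, 100-1, 110-0
PI chart (minterm → PIs covering it):
  0 | 0--00  (sole → essential)
  4 | --100,-01-0,0--00
  8 | -1-00,0--00
  12 | --100,-1-00,0--00
  17 | 100-1  (sole → essential)
  18 | 1-01-,10-10
  19 | 1-01-,100-1
  20 | --100,-01-0
  22 | -01-0,10-10
  24 | -1-00,110-0
  26 | 1-01-,110-0
  27 | 1-01-  (sole → essential)
  28 | --100,-1-00
Essential prime implicants: 0--00, 1-01-, 100-1
Petrick residual → -01-0, -1-00
Minimum SOP uses 5 PIs: b'ce' + bd'e' + a'd'e' + ac'd + ab'c'e

5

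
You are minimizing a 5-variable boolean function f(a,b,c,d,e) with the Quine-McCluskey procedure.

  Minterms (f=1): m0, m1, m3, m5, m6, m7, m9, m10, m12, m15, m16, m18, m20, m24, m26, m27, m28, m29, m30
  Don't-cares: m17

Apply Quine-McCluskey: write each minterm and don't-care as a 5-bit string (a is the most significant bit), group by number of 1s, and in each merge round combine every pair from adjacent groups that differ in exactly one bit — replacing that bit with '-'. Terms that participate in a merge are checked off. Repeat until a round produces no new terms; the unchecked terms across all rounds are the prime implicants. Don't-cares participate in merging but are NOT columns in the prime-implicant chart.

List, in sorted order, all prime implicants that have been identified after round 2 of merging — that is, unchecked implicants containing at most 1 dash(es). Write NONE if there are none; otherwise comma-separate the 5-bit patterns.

size-2^0 implicants → 00000(✓)  00001(✓)  00011(✓)  00101(✓)  00110(✓)  00111(✓)  01001(✓)  01010(✓)  01100(✓)  01111(✓)  10000(✓)  10001(✓)  10010(✓)  10100(✓)  11000(✓)  11010(✓)  11011(✓)  11100(✓)  11101(✓)  11110(✓)
size-2^1 implicants → -0000(✓)  -0001(✓)  -1010  -1100  0-001  0-111  00-01(✓)  00-11(✓)  000-1(✓)  0000-(✓)  001-1(✓)  0011-  1-000(✓)  1-010(✓)  1-100(✓)  10-00(✓)  100-0(✓)  1000-(✓)  11-00(✓)  11-10(✓)  110-0(✓)  1101-  111-0(✓)  1110-
size-2^2 implicants → -000-  00--1  1--00  1-0-0  11--0
Unchecked terms (primes): -000-, -1010, -1100, 0-001, 0-111, 00--1, 0011-, 1--00, 1-0-0, 11--0, 1101-, 1110-

-1010, -1100, 0-001, 0-111, 0011-, 1101-, 1110-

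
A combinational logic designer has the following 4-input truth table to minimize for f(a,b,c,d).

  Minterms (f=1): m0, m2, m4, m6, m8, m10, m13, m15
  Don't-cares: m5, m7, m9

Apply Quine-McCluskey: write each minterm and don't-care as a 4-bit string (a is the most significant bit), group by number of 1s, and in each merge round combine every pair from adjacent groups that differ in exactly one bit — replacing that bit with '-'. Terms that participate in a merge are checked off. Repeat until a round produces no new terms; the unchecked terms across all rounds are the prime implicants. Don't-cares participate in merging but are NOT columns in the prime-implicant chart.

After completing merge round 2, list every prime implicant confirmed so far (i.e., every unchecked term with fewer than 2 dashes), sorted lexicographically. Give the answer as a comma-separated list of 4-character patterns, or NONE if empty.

Round 0: 0000✓ 0010✓ 0100✓ 0101✓ 0110✓ 0111✓ 1000✓ 1001✓ 1010✓ 1101✓ 1111✓
Round 1: -000✓ -010✓ -101✓ -111✓ 0-00✓ 0-10✓ 00-0✓ 01-0✓ 01-1✓ 010-✓ 011-✓ 1-01 10-0✓ 100- 11-1✓
Round 2: -0-0 -1-1 0--0 01--
PIs = {-0-0, -1-1, 0--0, 01--, 1-01, 100-}

1-01, 100-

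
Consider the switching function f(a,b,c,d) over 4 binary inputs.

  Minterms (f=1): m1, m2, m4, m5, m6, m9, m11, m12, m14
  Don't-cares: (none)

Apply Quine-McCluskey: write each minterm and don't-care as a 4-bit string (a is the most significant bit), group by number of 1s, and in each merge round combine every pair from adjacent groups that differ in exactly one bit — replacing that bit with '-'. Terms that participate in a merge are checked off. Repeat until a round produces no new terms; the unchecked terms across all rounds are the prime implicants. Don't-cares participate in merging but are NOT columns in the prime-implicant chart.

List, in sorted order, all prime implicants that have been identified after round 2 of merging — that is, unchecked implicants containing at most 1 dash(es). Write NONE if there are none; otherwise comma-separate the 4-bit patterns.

size-2^0 implicants → 0001(✓)  0010(✓)  0100(✓)  0101(✓)  0110(✓)  1001(✓)  1011(✓)  1100(✓)  1110(✓)
size-2^1 implicants → -001  -100(✓)  -110(✓)  0-01  0-10  01-0(✓)  010-  10-1  11-0(✓)
size-2^2 implicants → -1-0
Unchecked terms (primes): -001, -1-0, 0-01, 0-10, 010-, 10-1

-001, 0-01, 0-10, 010-, 10-1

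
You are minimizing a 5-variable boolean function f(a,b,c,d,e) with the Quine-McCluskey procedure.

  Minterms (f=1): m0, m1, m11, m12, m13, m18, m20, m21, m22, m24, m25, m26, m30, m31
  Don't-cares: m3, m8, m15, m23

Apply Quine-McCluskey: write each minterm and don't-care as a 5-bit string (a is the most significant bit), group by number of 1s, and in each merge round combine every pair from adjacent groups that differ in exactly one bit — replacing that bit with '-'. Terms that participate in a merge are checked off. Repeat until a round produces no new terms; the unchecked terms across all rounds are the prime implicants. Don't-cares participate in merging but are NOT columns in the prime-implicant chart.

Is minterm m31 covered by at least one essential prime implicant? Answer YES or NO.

NO

Round 0: 00000✓ 00001✓ 00011✓ 01000✓ 01011✓ 01100✓ 01101✓ 01111✓ 10010✓ 10100✓ 10101✓ 10110✓ 10111✓ 11000✓ 11001✓ 11010✓ 11110✓ 11111✓
Round 1: -1000 -1111 0-000 0-011 000-1 0000- 01-00 01-11 011-1 0110- 1-010✓ 1-110✓ 1-111✓ 10-10✓ 101-0✓ 101-1✓ 1010-✓ 1011-✓ 11-10✓ 110-0 1100- 1111-✓
Round 2: 1--10 1-11- 101--
PIs = {-1000, -1111, 0-000, 0-011, 000-1, 0000-, 01-00, 01-11, 011-1, 0110-, 1--10, 1-11-, 101--, 110-0, 1100-}
Coverage chart:
  m0: 0-000,0000-
  m1: 000-1,0000-
  m11: 0-011,01-11
  m12: 01-00,0110-
  m13: 011-1,0110-
  m18: 1--10 ←essential
  m20: 101-- ←essential
  m21: 101-- ←essential
  m22: 1--10,1-11-,101--
  m24: -1000,110-0,1100-
  m25: 1100- ←essential
  m26: 1--10,110-0
  m30: 1--10,1-11-
  m31: -1111,1-11-
Essential: 1--10, 101--, 1100-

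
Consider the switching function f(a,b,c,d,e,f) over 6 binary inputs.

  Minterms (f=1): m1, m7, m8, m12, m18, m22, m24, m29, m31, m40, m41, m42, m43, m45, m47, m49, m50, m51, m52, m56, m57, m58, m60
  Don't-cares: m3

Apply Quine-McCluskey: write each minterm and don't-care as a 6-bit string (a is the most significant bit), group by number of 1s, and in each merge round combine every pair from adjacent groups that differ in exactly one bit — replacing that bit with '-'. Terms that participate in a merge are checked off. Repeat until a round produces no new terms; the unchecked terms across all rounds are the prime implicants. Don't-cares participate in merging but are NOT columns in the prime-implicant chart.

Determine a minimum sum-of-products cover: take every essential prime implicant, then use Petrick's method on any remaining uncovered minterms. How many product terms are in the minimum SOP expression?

[col 0] 000001*, 000011*, 000111*, 001000*, 001100*, 010010*, 010110*, 011000*, 011101*, 011111*, 101000*, 101001*, 101010*, 101011*, 101101*, 101111*, 110001*, 110010*, 110011*, 110100*, 111000*, 111001*, 111010*, 111100*
[col 1] -01000*, -10010, -11000*, 0-1000*, 000-11, 0000-1, 001-00, 010-10, 0111-1, 1-1000*, 1-1001*, 1-1010*, 101-01*, 101-11*, 1010-0*, 1010-1*, 10100-*, 10101-*, 1011-1*, 11-001, 11-010, 11-100, 1100-1, 11001-, 111-00, 1110-0*, 11100-*
[col 2] --1000, 1-10-0, 1-100-, 101--1, 1010--
Prime implicants: --1000, -10010, 000-11, 0000-1, 001-00, 010-10, 0111-1, 1-10-0, 1-100-, 101--1, 1010--, 11-001, 11-010, 11-100, 1100-1, 11001-, 111-00
PI chart (minterm → PIs covering it):
  1 | 0000-1  (sole → essential)
  7 | 000-11  (sole → essential)
  8 | --1000,001-00
  12 | 001-00  (sole → essential)
  18 | -10010,010-10
  22 | 010-10  (sole → essential)
  24 | --1000  (sole → essential)
  29 | 0111-1  (sole → essential)
  31 | 0111-1  (sole → essential)
  40 | --1000,1-10-0,1-100-,1010--
  41 | 1-100-,101--1,1010--
  42 | 1-10-0,1010--
  43 | 101--1,1010--
  45 | 101--1  (sole → essential)
  47 | 101--1  (sole → essential)
  49 | 11-001,1100-1
  50 | -10010,11-010,11001-
  51 | 1100-1,11001-
  52 | 11-100  (sole → essential)
  56 | --1000,1-10-0,1-100-,111-00
  57 | 1-100-,11-001
  58 | 1-10-0,11-010
  60 | 11-100,111-00
Essential prime implicants: --1000, 000-11, 0000-1, 001-00, 010-10, 0111-1, 101--1, 11-100
Petrick residual → 1-10-0, 11-001, 11001-
Minimum SOP uses 11 PIs: cd'e'f' + a'b'c'ef + a'b'c'd'f + a'b'ce'f' + a'bc'ef' + a'bcdf + acd'f' + ab'cf + abd'e'f + abde'f' + abc'd'e

11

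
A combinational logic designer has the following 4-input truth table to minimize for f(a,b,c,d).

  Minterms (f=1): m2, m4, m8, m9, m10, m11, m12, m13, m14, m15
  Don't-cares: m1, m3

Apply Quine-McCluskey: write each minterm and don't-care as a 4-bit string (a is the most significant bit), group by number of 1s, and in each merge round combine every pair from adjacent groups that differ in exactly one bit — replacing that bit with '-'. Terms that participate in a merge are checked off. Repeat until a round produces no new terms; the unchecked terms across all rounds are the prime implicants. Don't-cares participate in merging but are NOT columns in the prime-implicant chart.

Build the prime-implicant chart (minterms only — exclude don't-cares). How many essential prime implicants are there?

3

[col 0] 0001*, 0010*, 0011*, 0100*, 1000*, 1001*, 1010*, 1011*, 1100*, 1101*, 1110*, 1111*
[col 1] -001*, -010*, -011*, -100, 00-1*, 001-*, 1-00*, 1-01*, 1-10*, 1-11*, 10-0*, 10-1*, 100-*, 101-*, 11-0*, 11-1*, 110-*, 111-*
[col 2] -0-1, -01-, 1--0*, 1--1*, 1-0-*, 1-1-*, 10--*, 11--*
[col 3] 1---
Prime implicants: -0-1, -01-, -100, 1---
PI chart (minterm → PIs covering it):
  2 | -01-  (sole → essential)
  4 | -100  (sole → essential)
  8 | 1---  (sole → essential)
  9 | -0-1,1---
  10 | -01-,1---
  11 | -0-1,-01-,1---
  12 | -100,1---
  13 | 1---  (sole → essential)
  14 | 1---  (sole → essential)
  15 | 1---  (sole → essential)
Essential prime implicants: -01-, -100, 1---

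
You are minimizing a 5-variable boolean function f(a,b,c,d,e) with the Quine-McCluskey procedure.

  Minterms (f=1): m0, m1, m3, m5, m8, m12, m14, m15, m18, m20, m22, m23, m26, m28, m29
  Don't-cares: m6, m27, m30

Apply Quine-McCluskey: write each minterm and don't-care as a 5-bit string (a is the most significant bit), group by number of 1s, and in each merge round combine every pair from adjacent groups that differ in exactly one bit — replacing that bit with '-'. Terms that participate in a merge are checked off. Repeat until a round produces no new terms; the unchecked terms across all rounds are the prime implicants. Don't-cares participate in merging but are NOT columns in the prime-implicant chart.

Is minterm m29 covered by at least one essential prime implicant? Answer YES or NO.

YES

Round 0: 00000✓ 00001✓ 00011✓ 00101✓ 00110✓ 01000✓ 01100✓ 01110✓ 01111✓ 10010✓ 10100✓ 10110✓ 10111✓ 11010✓ 11011✓ 11100✓ 11101✓ 11110✓
Round 1: -0110✓ -1100✓ -1110✓ 0-000 0-110✓ 00-01 000-1 0000- 01-00 011-0✓ 0111- 1-010✓ 1-100✓ 1-110✓ 10-10✓ 101-0✓ 1011- 11-10✓ 1101- 111-0✓ 1110-
Round 2: --110 -11-0 1--10 1-1-0
PIs = {--110, -11-0, 0-000, 00-01, 000-1, 0000-, 01-00, 0111-, 1--10, 1-1-0, 1011-, 1101-, 1110-}
Coverage chart:
  m0: 0-000,0000-
  m1: 00-01,000-1,0000-
  m3: 000-1 ←essential
  m5: 00-01 ←essential
  m8: 0-000,01-00
  m12: -11-0,01-00
  m14: --110,-11-0,0111-
  m15: 0111- ←essential
  m18: 1--10 ←essential
  m20: 1-1-0 ←essential
  m22: --110,1--10,1-1-0,1011-
  m23: 1011- ←essential
  m26: 1--10,1101-
  m28: -11-0,1-1-0,1110-
  m29: 1110- ←essential
Essential: 00-01, 000-1, 0111-, 1--10, 1-1-0, 1011-, 1110-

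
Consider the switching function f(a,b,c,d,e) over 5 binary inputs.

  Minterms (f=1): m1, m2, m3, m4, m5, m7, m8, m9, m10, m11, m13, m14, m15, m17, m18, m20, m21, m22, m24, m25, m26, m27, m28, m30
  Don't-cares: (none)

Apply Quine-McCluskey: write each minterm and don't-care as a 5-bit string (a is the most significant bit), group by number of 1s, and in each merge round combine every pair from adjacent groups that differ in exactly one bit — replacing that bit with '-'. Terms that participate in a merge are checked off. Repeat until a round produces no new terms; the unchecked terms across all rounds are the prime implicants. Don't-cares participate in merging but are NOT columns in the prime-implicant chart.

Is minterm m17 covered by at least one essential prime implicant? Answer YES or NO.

NO

size-2^0 implicants → 00001(✓)  00010(✓)  00011(✓)  00100(✓)  00101(✓)  00111(✓)  01000(✓)  01001(✓)  01010(✓)  01011(✓)  01101(✓)  01110(✓)  01111(✓)  10001(✓)  10010(✓)  10100(✓)  10101(✓)  10110(✓)  11000(✓)  11001(✓)  11010(✓)  11011(✓)  11100(✓)  11110(✓)
size-2^1 implicants → -0001(✓)  -0010(✓)  -0100(✓)  -0101(✓)  -1000(✓)  -1001(✓)  -1010(✓)  -1011(✓)  -1110(✓)  0-001(✓)  0-010(✓)  0-011(✓)  0-101(✓)  0-111(✓)  00-01(✓)  00-11(✓)  000-1(✓)  0001-(✓)  001-1(✓)  0010-(✓)  01-01(✓)  01-10(✓)  01-11(✓)  010-0(✓)  010-1(✓)  0100-(✓)  0101-(✓)  011-1(✓)  0111-(✓)  1-001(✓)  1-010(✓)  1-100(✓)  1-110(✓)  10-01(✓)  10-10(✓)  101-0(✓)  1010-(✓)  11-00(✓)  11-10(✓)  110-0(✓)  110-1(✓)  1100-(✓)  1101-(✓)  111-0(✓)
size-2^2 implicants → --001  --010  -0-01  -010-  -1-10  -10-0(✓)  -10-1(✓)  -100-(✓)  -101-(✓)  0--01(✓)  0--11(✓)  0-0-1(✓)  0-01-  0-1-1(✓)  00--1(✓)  01--1(✓)  01-1-  010--(✓)  1--10  1-1-0  11--0  110--(✓)
size-2^3 implicants → -10--  0---1
Unchecked terms (primes): --001, --010, -0-01, -010-, -1-10, -10--, 0---1, 0-01-, 01-1-, 1--10, 1-1-0, 11--0
Minterm coverage:
  m1 ⊆ --001,-0-01,0---1
  m2 ⊆ --010,0-01-
  m3 ⊆ 0---1,0-01-
  m4 ⊆ -010- [E]
  m5 ⊆ -0-01,-010-,0---1
  m7 ⊆ 0---1 [E]
  m8 ⊆ -10-- [E]
  m9 ⊆ --001,-10--,0---1
  m10 ⊆ --010,-1-10,-10--,0-01-,01-1-
  m11 ⊆ -10--,0---1,0-01-,01-1-
  m13 ⊆ 0---1 [E]
  m14 ⊆ -1-10,01-1-
  m15 ⊆ 0---1,01-1-
  m17 ⊆ --001,-0-01
  m18 ⊆ --010,1--10
  m20 ⊆ -010-,1-1-0
  m21 ⊆ -0-01,-010-
  m22 ⊆ 1--10,1-1-0
  m24 ⊆ -10--,11--0
  m25 ⊆ --001,-10--
  m26 ⊆ --010,-1-10,-10--,1--10,11--0
  m27 ⊆ -10-- [E]
  m28 ⊆ 1-1-0,11--0
  m30 ⊆ -1-10,1--10,1-1-0,11--0
E = {-010-, -10--, 0---1}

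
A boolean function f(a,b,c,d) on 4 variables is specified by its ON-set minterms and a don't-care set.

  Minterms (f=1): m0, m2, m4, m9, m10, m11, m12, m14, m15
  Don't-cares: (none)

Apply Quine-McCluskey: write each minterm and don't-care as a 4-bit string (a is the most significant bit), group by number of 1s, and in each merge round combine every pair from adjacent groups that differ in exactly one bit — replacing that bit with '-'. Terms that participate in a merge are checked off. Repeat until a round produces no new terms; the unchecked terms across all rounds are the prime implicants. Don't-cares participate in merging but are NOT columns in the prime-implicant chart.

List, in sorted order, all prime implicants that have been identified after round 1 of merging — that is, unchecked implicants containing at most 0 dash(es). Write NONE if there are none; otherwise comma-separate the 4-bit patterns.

NONE

Round 0: 0000✓ 0010✓ 0100✓ 1001✓ 1010✓ 1011✓ 1100✓ 1110✓ 1111✓
Round 1: -010 -100 0-00 00-0 1-10✓ 1-11✓ 10-1 101-✓ 11-0 111-✓
Round 2: 1-1-
PIs = {-010, -100, 0-00, 00-0, 1-1-, 10-1, 11-0}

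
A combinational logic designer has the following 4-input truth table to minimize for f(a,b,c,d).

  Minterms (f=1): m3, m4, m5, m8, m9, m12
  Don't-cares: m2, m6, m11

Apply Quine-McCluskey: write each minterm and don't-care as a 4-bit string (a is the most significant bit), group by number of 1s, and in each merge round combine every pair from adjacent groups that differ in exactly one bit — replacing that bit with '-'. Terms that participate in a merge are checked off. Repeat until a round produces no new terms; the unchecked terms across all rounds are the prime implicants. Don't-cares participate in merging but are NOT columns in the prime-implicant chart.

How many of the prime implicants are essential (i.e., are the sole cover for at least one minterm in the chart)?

1

Round 0: 0010✓ 0011✓ 0100✓ 0101✓ 0110✓ 1000✓ 1001✓ 1011✓ 1100✓
Round 1: -011 -100 0-10 001- 01-0 010- 1-00 10-1 100-
PIs = {-011, -100, 0-10, 001-, 01-0, 010-, 1-00, 10-1, 100-}
Coverage chart:
  m3: -011,001-
  m4: -100,01-0,010-
  m5: 010- ←essential
  m8: 1-00,100-
  m9: 10-1,100-
  m12: -100,1-00
Essential: 010-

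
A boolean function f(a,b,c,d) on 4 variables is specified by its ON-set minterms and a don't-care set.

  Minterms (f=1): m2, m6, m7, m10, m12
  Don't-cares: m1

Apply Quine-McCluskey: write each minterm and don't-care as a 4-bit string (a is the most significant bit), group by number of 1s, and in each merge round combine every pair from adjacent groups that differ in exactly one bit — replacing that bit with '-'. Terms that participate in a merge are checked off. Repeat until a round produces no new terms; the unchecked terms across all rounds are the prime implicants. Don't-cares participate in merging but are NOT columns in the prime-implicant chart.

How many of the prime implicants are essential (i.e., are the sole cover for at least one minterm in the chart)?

3

[col 0] 0001, 0010*, 0110*, 0111*, 1010*, 1100
[col 1] -010, 0-10, 011-
Prime implicants: -010, 0-10, 0001, 011-, 1100
PI chart (minterm → PIs covering it):
  2 | -010,0-10
  6 | 0-10,011-
  7 | 011-  (sole → essential)
  10 | -010  (sole → essential)
  12 | 1100  (sole → essential)
Essential prime implicants: -010, 011-, 1100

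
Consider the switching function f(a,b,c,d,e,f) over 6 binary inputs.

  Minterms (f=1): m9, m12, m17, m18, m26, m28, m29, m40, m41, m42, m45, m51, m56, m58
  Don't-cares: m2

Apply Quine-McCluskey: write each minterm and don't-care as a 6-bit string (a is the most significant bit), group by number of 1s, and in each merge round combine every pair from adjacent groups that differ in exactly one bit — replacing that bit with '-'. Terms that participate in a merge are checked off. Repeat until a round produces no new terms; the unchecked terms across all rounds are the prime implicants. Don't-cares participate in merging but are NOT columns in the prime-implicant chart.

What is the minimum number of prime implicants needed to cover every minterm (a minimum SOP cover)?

8

[col 0] 000010*, 001001*, 001100*, 010001, 010010*, 011010*, 011100*, 011101*, 101000*, 101001*, 101010*, 101101*, 110011, 111000*, 111010*
[col 1] -01001, -11010, 0-0010, 0-1100, 01-010, 01110-, 1-1000*, 1-1010*, 101-01, 1010-0*, 10100-, 1110-0*
[col 2] 1-10-0
Prime implicants: -01001, -11010, 0-0010, 0-1100, 01-010, 010001, 01110-, 1-10-0, 101-01, 10100-, 110011
PI chart (minterm → PIs covering it):
  9 | -01001  (sole → essential)
  12 | 0-1100  (sole → essential)
  17 | 010001  (sole → essential)
  18 | 0-0010,01-010
  26 | -11010,01-010
  28 | 0-1100,01110-
  29 | 01110-  (sole → essential)
  40 | 1-10-0,10100-
  41 | -01001,101-01,10100-
  42 | 1-10-0  (sole → essential)
  45 | 101-01  (sole → essential)
  51 | 110011  (sole → essential)
  56 | 1-10-0  (sole → essential)
  58 | -11010,1-10-0
Essential prime implicants: -01001, 0-1100, 010001, 01110-, 1-10-0, 101-01, 110011
Petrick residual → 01-010
Minimum SOP uses 8 PIs: b'cd'e'f + a'cde'f' + a'bd'ef' + a'bc'd'e'f + a'bcde' + acd'f' + ab'ce'f + abc'd'ef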